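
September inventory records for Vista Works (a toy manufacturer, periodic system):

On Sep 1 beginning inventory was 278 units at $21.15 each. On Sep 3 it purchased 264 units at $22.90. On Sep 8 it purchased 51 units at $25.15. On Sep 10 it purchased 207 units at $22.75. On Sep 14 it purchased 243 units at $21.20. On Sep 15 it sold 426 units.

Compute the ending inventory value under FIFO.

Sep 15, 426 sold [FIFO — oldest first]: 278 @ $21.15 + 148 @ $22.90 = $9,268.90
Ending inventory: 116 @ $22.90 + 51 @ $25.15 + 207 @ $22.75 + 243 @ $21.20 = $13,799.90
Check: goods available $23,068.80 = COGS $9,268.90 + ending $13,799.90

Ending inventory = $13,799.90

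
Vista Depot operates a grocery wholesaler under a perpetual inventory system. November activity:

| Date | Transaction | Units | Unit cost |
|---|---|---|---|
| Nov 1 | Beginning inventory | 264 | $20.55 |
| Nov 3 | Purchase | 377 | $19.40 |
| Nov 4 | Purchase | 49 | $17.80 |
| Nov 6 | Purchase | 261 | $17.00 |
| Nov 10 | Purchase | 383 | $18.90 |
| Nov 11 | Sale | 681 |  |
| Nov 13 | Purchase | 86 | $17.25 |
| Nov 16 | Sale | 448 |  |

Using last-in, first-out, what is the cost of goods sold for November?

COGS = $20,821.40

Nov 11, 681 sold [LIFO — newest first]: 383 @ $18.90 + 261 @ $17.00 + 37 @ $17.80 = $12,334.30
Nov 16, 448 sold [LIFO — newest first]: 86 @ $17.25 + 12 @ $17.80 + 350 @ $19.40 = $8,487.10
Total COGS = $12,334.30 + $8,487.10 = $20,821.40
Ending inventory: 264 @ $20.55 + 27 @ $19.40 = $5,949.00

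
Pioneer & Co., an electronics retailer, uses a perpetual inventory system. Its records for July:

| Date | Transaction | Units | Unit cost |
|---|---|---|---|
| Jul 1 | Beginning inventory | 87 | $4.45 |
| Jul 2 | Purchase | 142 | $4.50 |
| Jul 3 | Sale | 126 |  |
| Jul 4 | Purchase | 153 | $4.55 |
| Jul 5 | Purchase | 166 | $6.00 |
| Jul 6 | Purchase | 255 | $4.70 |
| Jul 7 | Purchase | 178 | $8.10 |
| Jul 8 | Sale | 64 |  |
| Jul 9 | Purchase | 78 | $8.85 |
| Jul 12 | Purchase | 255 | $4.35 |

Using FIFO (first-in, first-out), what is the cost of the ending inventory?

Jul 3, 126 sold [FIFO — oldest first]: 87 @ $4.45 + 39 @ $4.50 = $562.65
Jul 8, 64 sold [FIFO — oldest first]: 64 @ $4.50 = $288.00
Total COGS = $562.65 + $288.00 = $850.65
Ending inventory: 39 @ $4.50 + 153 @ $4.55 + 166 @ $6.00 + 255 @ $4.70 + 178 @ $8.10 + 78 @ $8.85 + 255 @ $4.35 = $6,307.50
Check: goods available $7,158.15 = COGS $850.65 + ending $6,307.50

Ending inventory = $6,307.50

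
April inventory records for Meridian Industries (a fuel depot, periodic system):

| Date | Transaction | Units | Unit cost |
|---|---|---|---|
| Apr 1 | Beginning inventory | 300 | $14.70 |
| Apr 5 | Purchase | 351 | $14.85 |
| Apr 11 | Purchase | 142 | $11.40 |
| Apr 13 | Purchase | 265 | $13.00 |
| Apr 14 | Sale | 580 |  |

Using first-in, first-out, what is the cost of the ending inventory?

Apr 14, 580 sold [FIFO — oldest first]: 300 @ $14.70 + 280 @ $14.85 = $8,568.00
Ending inventory: 71 @ $14.85 + 142 @ $11.40 + 265 @ $13.00 = $6,118.15

Ending inventory = $6,118.15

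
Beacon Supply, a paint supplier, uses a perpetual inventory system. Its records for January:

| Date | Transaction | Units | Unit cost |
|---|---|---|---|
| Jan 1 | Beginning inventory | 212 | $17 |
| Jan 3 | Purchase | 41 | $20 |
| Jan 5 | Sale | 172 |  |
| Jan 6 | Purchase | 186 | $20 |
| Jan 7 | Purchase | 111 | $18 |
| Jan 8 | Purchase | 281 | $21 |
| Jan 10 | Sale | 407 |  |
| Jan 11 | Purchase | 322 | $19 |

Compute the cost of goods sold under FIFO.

COGS = $10,751

Jan 5, 172 sold [FIFO — oldest first]: 172 @ $17 = $2,924
Jan 10, 407 sold [FIFO — oldest first]: 40 @ $17 + 41 @ $20 + 186 @ $20 + 111 @ $18 + 29 @ $21 = $7,827
Total COGS = $2,924 + $7,827 = $10,751
Ending inventory: 252 @ $21 + 322 @ $19 = $11,410
Check: goods available $22,161 = COGS $10,751 + ending $11,410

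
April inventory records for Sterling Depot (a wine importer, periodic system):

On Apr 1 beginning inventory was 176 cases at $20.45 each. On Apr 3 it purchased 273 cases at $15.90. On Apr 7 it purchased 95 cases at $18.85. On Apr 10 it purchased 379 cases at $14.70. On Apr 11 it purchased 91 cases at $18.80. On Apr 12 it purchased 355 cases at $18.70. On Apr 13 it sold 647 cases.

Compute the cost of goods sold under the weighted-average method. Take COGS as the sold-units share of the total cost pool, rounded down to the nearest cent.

COGS = $11,177.76

Apr 13, sell 647: 647/1369 × $23,651.25 → $11,177.76
Ending inventory (cost pool remaining) = $12,473.49
Check: goods available $23,651.25 = COGS $11,177.76 + ending $12,473.49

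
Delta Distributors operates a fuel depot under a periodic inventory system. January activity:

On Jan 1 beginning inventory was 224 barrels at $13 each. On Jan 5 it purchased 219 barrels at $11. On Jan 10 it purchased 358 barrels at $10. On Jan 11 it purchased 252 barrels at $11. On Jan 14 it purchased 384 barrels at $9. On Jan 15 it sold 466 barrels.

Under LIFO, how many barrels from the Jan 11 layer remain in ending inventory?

170

Jan 15, 466 sold [LIFO — newest first]: 384 @ $9 + 82 @ $11 = $4,358
Ending inventory: 224 @ $13 + 219 @ $11 + 358 @ $10 + 170 @ $11 = $10,771
Check: goods available $15,129 = COGS $4,358 + ending $10,771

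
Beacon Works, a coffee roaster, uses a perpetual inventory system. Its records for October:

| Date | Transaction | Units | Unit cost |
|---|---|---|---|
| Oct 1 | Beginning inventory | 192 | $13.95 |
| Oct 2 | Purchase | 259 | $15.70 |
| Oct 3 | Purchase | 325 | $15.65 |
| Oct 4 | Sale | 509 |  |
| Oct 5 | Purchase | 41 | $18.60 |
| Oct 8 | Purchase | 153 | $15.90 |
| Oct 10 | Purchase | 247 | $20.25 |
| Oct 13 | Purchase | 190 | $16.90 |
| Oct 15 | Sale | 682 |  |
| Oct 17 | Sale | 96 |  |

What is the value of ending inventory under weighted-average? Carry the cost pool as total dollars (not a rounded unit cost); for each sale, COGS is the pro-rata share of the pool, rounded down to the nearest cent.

After Oct 1: 192 on hand, pool $2,678.40 (≈ $13.9500 each)
After Oct 2: 451 on hand, pool $6,744.70 (≈ $14.9550 each)
After Oct 3: 776 on hand, pool $11,830.95 (≈ $15.2461 each)
Oct 4, sell 509: 509/776 × $11,830.95 → $7,760.24
After Oct 5: 308 on hand, pool $4,833.31 (≈ $15.6926 each)
After Oct 8: 461 on hand, pool $7,266.01 (≈ $15.7614 each)
After Oct 10: 708 on hand, pool $12,267.76 (≈ $17.3273 each)
After Oct 13: 898 on hand, pool $15,478.76 (≈ $17.2369 each)
Oct 15, sell 682: 682/898 × $15,478.76 → $11,755.58
Oct 17, sell 96: 96/216 × $3,723.18 → $1,654.74
Total COGS = $7,760.24 + $11,755.58 + $1,654.74 = $21,170.56
Ending inventory (cost pool remaining) = $2,068.44
Check: goods available $23,239.00 = COGS $21,170.56 + ending $2,068.44

Ending inventory = $2,068.44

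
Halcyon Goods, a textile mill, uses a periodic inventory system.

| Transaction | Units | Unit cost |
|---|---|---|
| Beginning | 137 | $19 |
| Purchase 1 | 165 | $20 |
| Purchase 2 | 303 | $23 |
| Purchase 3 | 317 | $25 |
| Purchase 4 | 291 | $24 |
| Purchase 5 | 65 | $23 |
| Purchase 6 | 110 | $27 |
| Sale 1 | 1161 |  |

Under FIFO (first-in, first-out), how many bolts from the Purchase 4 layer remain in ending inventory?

52

Sale 1 (1161) [FIFO — oldest first]: 137 @ $19 + 165 @ $20 + 303 @ $23 + 317 @ $25 + 239 @ $24 = $26,533
Ending inventory: 52 @ $24 + 65 @ $23 + 110 @ $27 = $5,713
Check: goods available $32,246 = COGS $26,533 + ending $5,713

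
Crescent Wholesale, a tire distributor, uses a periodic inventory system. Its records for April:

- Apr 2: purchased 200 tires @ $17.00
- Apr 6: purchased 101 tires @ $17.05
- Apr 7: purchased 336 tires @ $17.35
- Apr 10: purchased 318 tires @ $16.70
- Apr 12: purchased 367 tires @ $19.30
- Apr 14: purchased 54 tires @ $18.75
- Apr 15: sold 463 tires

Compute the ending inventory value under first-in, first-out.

Ending inventory = $16,425.10

Apr 15, 463 sold [FIFO — oldest first]: 200 @ $17.00 + 101 @ $17.05 + 162 @ $17.35 = $7,932.75
Ending inventory: 174 @ $17.35 + 318 @ $16.70 + 367 @ $19.30 + 54 @ $18.75 = $16,425.10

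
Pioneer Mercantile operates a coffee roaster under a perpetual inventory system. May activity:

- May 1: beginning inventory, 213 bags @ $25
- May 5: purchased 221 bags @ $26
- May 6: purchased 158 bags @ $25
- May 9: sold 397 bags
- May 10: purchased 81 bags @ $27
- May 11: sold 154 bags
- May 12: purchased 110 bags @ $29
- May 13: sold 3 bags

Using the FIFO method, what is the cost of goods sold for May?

COGS = $14,071

May 9, 397 sold [FIFO — oldest first]: 213 @ $25 + 184 @ $26 = $10,109
May 11, 154 sold [FIFO — oldest first]: 37 @ $26 + 117 @ $25 = $3,887
May 13, 3 sold [FIFO — oldest first]: 3 @ $25 = $75
Total COGS = $10,109 + $3,887 + $75 = $14,071
Ending inventory: 38 @ $25 + 81 @ $27 + 110 @ $29 = $6,327
Check: goods available $20,398 = COGS $14,071 + ending $6,327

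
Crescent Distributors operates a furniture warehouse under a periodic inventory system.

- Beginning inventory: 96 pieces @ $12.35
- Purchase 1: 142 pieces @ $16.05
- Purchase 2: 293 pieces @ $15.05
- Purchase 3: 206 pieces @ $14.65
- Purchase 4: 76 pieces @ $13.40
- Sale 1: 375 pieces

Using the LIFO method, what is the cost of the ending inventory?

Ending inventory = $6,474.70

Sale 1 (375) [LIFO — newest first]: 76 @ $13.40 + 206 @ $14.65 + 93 @ $15.05 = $5,435.95
Ending inventory: 96 @ $12.35 + 142 @ $16.05 + 200 @ $15.05 = $6,474.70
Check: goods available $11,910.65 = COGS $5,435.95 + ending $6,474.70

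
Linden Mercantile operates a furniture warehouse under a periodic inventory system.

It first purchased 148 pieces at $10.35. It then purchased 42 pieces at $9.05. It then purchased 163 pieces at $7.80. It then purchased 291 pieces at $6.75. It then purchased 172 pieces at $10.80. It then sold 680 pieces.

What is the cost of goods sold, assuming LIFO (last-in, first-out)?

COGS = $5,597.55

Sale 1 (680) [LIFO — newest first]: 172 @ $10.80 + 291 @ $6.75 + 163 @ $7.80 + 42 @ $9.05 + 12 @ $10.35 = $5,597.55
Ending inventory: 136 @ $10.35 = $1,407.60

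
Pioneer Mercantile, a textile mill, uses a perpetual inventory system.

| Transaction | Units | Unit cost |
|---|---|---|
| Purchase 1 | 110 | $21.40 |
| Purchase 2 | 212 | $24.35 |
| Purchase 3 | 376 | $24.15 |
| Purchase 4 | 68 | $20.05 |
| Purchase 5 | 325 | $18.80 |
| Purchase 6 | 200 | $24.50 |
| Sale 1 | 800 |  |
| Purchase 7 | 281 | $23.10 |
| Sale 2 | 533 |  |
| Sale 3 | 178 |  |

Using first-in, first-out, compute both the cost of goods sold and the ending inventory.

COGS = $34,052.00; ending inventory = $1,409.10

Sale 1 (800) [FIFO — oldest first]: 110 @ $21.40 + 212 @ $24.35 + 376 @ $24.15 + 68 @ $20.05 + 34 @ $18.80 = $18,599.20
Sale 2 (533) [FIFO — oldest first]: 291 @ $18.80 + 200 @ $24.50 + 42 @ $23.10 = $11,341.00
Sale 3 (178) [FIFO — oldest first]: 178 @ $23.10 = $4,111.80
Total COGS = $18,599.20 + $11,341.00 + $4,111.80 = $34,052.00
Ending inventory: 61 @ $23.10 = $1,409.10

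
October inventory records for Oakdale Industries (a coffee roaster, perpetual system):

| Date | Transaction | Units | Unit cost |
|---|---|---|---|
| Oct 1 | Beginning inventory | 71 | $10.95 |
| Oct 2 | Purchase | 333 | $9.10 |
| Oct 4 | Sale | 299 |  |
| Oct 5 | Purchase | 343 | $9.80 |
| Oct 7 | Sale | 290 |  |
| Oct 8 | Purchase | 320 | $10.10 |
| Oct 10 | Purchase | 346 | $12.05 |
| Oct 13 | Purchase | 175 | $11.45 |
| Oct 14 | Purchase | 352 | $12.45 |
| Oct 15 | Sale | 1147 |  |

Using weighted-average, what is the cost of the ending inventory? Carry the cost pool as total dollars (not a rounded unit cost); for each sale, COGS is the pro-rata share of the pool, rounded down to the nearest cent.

After Oct 1: 71 on hand, pool $777.45 (≈ $10.9500 each)
After Oct 2: 404 on hand, pool $3,807.75 (≈ $9.4251 each)
Oct 4, sell 299: 299/404 × $3,807.75 → $2,818.11
After Oct 5: 448 on hand, pool $4,351.04 (≈ $9.7121 each)
Oct 7, sell 290: 290/448 × $4,351.04 → $2,816.52
After Oct 8: 478 on hand, pool $4,766.52 (≈ $9.9718 each)
After Oct 10: 824 on hand, pool $8,935.82 (≈ $10.8444 each)
After Oct 13: 999 on hand, pool $10,939.57 (≈ $10.9505 each)
After Oct 14: 1351 on hand, pool $15,321.97 (≈ $11.3412 each)
Oct 15, sell 1147: 1147/1351 × $15,321.97 → $13,008.36
Total COGS = $2,818.11 + $2,816.52 + $13,008.36 = $18,642.99
Ending inventory (cost pool remaining) = $2,313.61

Ending inventory = $2,313.61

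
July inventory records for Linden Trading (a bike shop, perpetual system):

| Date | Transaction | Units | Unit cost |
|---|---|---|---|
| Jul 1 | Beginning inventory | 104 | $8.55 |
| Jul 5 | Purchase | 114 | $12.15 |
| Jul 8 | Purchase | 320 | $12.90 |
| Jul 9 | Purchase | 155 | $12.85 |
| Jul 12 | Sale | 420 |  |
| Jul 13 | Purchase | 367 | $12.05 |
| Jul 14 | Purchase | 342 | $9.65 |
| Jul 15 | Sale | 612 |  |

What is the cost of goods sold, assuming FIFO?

COGS = $12,479.00

Jul 12, 420 sold [FIFO — oldest first]: 104 @ $8.55 + 114 @ $12.15 + 202 @ $12.90 = $4,880.10
Jul 15, 612 sold [FIFO — oldest first]: 118 @ $12.90 + 155 @ $12.85 + 339 @ $12.05 = $7,598.90
Total COGS = $4,880.10 + $7,598.90 = $12,479.00
Ending inventory: 28 @ $12.05 + 342 @ $9.65 = $3,637.70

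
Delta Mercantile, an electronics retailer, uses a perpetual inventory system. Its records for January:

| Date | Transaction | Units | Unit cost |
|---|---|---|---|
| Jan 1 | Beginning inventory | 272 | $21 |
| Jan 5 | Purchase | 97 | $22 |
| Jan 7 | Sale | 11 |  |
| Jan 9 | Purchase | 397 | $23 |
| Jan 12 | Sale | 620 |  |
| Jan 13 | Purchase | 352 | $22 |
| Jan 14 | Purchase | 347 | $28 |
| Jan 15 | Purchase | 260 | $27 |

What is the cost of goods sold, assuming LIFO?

Jan 7, 11 sold [LIFO — newest first]: 11 @ $22 = $242
Jan 12, 620 sold [LIFO — newest first]: 397 @ $23 + 86 @ $22 + 137 @ $21 = $13,900
Total COGS = $242 + $13,900 = $14,142
Ending inventory: 135 @ $21 + 352 @ $22 + 347 @ $28 + 260 @ $27 = $27,315

COGS = $14,142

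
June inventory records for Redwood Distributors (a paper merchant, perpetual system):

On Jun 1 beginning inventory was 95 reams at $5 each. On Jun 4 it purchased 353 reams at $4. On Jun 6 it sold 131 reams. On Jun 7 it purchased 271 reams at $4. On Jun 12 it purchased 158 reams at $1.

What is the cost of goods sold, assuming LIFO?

Jun 6, 131 sold [LIFO — newest first]: 131 @ $4 = $524
Ending inventory: 95 @ $5 + 222 @ $4 + 271 @ $4 + 158 @ $1 = $2,605
Check: goods available $3,129 = COGS $524 + ending $2,605

COGS = $524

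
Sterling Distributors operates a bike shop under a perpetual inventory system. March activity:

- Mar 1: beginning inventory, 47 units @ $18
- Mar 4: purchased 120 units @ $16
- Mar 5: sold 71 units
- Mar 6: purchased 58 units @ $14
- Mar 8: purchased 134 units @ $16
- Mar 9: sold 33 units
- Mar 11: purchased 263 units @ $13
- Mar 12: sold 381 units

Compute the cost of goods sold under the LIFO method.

Mar 5, 71 sold [LIFO — newest first]: 71 @ $16 = $1,136
Mar 9, 33 sold [LIFO — newest first]: 33 @ $16 = $528
Mar 12, 381 sold [LIFO — newest first]: 263 @ $13 + 101 @ $16 + 17 @ $14 = $5,273
Total COGS = $1,136 + $528 + $5,273 = $6,937
Ending inventory: 47 @ $18 + 49 @ $16 + 41 @ $14 = $2,204

COGS = $6,937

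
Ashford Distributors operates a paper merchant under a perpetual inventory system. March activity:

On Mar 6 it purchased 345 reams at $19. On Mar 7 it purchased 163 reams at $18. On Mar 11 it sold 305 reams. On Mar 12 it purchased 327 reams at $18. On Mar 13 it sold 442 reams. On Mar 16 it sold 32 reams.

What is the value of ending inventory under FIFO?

Ending inventory = $1,008

Mar 11, 305 sold [FIFO — oldest first]: 305 @ $19 = $5,795
Mar 13, 442 sold [FIFO — oldest first]: 40 @ $19 + 163 @ $18 + 239 @ $18 = $7,996
Mar 16, 32 sold [FIFO — oldest first]: 32 @ $18 = $576
Total COGS = $5,795 + $7,996 + $576 = $14,367
Ending inventory: 56 @ $18 = $1,008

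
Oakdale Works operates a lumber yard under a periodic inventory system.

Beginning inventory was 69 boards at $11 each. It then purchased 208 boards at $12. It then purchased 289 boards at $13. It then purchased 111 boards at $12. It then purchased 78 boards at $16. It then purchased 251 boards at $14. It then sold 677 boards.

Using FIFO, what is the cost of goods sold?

COGS = $8,344

Sale 1 (677) [FIFO — oldest first]: 69 @ $11 + 208 @ $12 + 289 @ $13 + 111 @ $12 = $8,344
Ending inventory: 78 @ $16 + 251 @ $14 = $4,762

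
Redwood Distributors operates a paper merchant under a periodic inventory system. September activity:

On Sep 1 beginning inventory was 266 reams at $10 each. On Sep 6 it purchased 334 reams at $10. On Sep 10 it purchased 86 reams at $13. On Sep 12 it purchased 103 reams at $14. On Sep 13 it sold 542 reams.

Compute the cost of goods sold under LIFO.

COGS = $6,090

Sep 13, 542 sold [LIFO — newest first]: 103 @ $14 + 86 @ $13 + 334 @ $10 + 19 @ $10 = $6,090
Ending inventory: 247 @ $10 = $2,470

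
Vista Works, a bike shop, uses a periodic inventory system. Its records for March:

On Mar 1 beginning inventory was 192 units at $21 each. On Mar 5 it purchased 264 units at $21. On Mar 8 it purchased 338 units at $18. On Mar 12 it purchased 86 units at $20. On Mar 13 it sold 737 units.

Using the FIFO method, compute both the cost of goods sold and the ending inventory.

Mar 13, 737 sold [FIFO — oldest first]: 192 @ $21 + 264 @ $21 + 281 @ $18 = $14,634
Ending inventory: 57 @ $18 + 86 @ $20 = $2,746

COGS = $14,634; ending inventory = $2,746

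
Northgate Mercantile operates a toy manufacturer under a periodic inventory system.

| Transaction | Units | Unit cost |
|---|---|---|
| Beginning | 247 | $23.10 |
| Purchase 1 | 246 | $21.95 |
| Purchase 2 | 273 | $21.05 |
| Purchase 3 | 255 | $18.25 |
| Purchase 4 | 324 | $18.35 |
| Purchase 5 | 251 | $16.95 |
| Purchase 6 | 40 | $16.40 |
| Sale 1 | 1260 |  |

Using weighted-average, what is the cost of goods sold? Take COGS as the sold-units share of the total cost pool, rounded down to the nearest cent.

Sale 1, sell 1260: 1260/1636 × $32,361.65 → $24,924.00
Ending inventory (cost pool remaining) = $7,437.65
Check: goods available $32,361.65 = COGS $24,924.00 + ending $7,437.65

COGS = $24,924.00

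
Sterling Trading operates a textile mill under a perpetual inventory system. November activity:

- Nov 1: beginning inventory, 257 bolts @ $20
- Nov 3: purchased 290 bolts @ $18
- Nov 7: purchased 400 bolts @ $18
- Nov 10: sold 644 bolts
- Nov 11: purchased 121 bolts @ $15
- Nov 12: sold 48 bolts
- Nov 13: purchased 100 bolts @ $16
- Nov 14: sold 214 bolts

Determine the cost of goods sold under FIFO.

Nov 10, 644 sold [FIFO — oldest first]: 257 @ $20 + 290 @ $18 + 97 @ $18 = $12,106
Nov 12, 48 sold [FIFO — oldest first]: 48 @ $18 = $864
Nov 14, 214 sold [FIFO — oldest first]: 214 @ $18 = $3,852
Total COGS = $12,106 + $864 + $3,852 = $16,822
Ending inventory: 41 @ $18 + 121 @ $15 + 100 @ $16 = $4,153

COGS = $16,822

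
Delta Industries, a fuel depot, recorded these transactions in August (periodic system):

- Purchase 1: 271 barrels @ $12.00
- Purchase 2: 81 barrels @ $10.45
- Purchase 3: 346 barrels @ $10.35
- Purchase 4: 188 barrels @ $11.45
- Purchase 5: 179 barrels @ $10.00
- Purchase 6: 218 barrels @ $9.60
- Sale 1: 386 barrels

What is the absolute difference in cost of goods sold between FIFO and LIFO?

$677.55

FIFO COGS: 271 @ $12.00 + 81 @ $10.45 + 34 @ $10.35 = $4,450.35
LIFO COGS: 218 @ $9.60 + 168 @ $10.00 = $3,772.80
Difference = |$4,450.35 − $3,772.80| = $677.55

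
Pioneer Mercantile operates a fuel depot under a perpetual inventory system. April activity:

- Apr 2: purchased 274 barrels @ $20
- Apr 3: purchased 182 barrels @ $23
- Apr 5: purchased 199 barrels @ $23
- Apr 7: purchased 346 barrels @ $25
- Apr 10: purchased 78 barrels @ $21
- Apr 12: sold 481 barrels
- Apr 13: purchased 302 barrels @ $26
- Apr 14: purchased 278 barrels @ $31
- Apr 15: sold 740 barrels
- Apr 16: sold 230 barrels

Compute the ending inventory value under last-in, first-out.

Apr 12, 481 sold [LIFO — newest first]: 78 @ $21 + 346 @ $25 + 57 @ $23 = $11,599
Apr 15, 740 sold [LIFO — newest first]: 278 @ $31 + 302 @ $26 + 142 @ $23 + 18 @ $23 = $20,150
Apr 16, 230 sold [LIFO — newest first]: 164 @ $23 + 66 @ $20 = $5,092
Total COGS = $11,599 + $20,150 + $5,092 = $36,841
Ending inventory: 208 @ $20 = $4,160
Check: goods available $41,001 = COGS $36,841 + ending $4,160

Ending inventory = $4,160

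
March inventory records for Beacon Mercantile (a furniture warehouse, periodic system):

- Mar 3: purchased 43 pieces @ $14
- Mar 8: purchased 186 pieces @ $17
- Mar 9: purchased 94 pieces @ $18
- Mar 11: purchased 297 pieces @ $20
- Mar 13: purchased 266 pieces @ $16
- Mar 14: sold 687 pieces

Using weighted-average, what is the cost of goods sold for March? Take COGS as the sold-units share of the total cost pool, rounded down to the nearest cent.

Mar 14, sell 687: 687/886 × $15,652.00 → $12,136.48
Ending inventory (cost pool remaining) = $3,515.52

COGS = $12,136.48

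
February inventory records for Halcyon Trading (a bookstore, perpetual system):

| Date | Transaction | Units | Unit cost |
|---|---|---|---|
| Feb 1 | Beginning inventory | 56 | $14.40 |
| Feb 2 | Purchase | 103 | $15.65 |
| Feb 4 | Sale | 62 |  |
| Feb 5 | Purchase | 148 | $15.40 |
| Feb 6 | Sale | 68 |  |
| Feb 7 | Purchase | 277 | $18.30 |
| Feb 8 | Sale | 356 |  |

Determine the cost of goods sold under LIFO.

COGS = $8,303.20

Feb 4, 62 sold [LIFO — newest first]: 62 @ $15.65 = $970.30
Feb 6, 68 sold [LIFO — newest first]: 68 @ $15.40 = $1,047.20
Feb 8, 356 sold [LIFO — newest first]: 277 @ $18.30 + 79 @ $15.40 = $6,285.70
Total COGS = $970.30 + $1,047.20 + $6,285.70 = $8,303.20
Ending inventory: 56 @ $14.40 + 41 @ $15.65 + 1 @ $15.40 = $1,463.45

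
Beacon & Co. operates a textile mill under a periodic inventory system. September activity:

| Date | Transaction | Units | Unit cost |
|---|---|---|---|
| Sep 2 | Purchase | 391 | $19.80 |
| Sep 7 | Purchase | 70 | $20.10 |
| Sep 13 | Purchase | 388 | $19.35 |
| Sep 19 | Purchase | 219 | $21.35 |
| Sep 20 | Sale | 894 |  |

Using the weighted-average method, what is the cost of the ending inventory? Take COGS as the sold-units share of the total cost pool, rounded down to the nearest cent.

Ending inventory = $3,475.48

Sep 20, sell 894: 894/1068 × $21,332.25 → $17,856.77
Ending inventory (cost pool remaining) = $3,475.48
Check: goods available $21,332.25 = COGS $17,856.77 + ending $3,475.48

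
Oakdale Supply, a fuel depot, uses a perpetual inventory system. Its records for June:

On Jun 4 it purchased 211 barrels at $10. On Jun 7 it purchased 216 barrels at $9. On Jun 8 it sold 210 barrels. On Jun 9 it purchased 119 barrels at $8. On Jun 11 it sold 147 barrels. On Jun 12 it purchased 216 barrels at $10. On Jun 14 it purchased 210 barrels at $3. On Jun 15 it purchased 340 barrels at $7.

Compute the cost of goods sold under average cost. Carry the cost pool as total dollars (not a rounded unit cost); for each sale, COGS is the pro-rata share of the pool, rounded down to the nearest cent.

After Jun 4: 211 on hand, pool $2,110.00 (≈ $10.0000 each)
After Jun 7: 427 on hand, pool $4,054.00 (≈ $9.4941 each)
Jun 8, sell 210: 210/427 × $4,054.00 → $1,993.77
After Jun 9: 336 on hand, pool $3,012.23 (≈ $8.9650 each)
Jun 11, sell 147: 147/336 × $3,012.23 → $1,317.85
After Jun 12: 405 on hand, pool $3,854.38 (≈ $9.5170 each)
After Jun 14: 615 on hand, pool $4,484.38 (≈ $7.2917 each)
After Jun 15: 955 on hand, pool $6,864.38 (≈ $7.1878 each)
Total COGS = $1,993.77 + $1,317.85 = $3,311.62
Ending inventory (cost pool remaining) = $6,864.38

COGS = $3,311.62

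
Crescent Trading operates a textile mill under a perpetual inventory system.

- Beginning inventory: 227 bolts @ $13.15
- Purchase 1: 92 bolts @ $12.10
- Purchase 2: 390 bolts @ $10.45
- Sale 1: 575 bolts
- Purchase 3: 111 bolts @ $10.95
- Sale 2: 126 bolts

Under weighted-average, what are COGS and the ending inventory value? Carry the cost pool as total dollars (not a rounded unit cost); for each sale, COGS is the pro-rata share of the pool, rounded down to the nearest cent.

COGS = $8,048.49; ending inventory = $1,340.71

After Beginning: 227 on hand, pool $2,985.05 (≈ $13.1500 each)
After Purchase 1: 319 on hand, pool $4,098.25 (≈ $12.8472 each)
After Purchase 2: 709 on hand, pool $8,173.75 (≈ $11.5286 each)
Sale 1, sell 575: 575/709 × $8,173.75 → $6,628.92
After Purchase 3: 245 on hand, pool $2,760.28 (≈ $11.2664 each)
Sale 2, sell 126: 126/245 × $2,760.28 → $1,419.57
Total COGS = $6,628.92 + $1,419.57 = $8,048.49
Ending inventory (cost pool remaining) = $1,340.71
Check: goods available $9,389.20 = COGS $8,048.49 + ending $1,340.71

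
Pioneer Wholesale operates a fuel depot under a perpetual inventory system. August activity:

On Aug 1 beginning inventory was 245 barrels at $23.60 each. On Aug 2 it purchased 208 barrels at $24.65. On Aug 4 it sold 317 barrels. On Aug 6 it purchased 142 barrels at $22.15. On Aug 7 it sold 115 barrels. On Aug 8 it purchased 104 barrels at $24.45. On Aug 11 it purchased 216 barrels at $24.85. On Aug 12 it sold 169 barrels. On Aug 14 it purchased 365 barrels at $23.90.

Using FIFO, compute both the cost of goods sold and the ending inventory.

COGS = $14,201.20; ending inventory = $16,487.20

Aug 4, 317 sold [FIFO — oldest first]: 245 @ $23.60 + 72 @ $24.65 = $7,556.80
Aug 7, 115 sold [FIFO — oldest first]: 115 @ $24.65 = $2,834.75
Aug 12, 169 sold [FIFO — oldest first]: 21 @ $24.65 + 142 @ $22.15 + 6 @ $24.45 = $3,809.65
Total COGS = $7,556.80 + $2,834.75 + $3,809.65 = $14,201.20
Ending inventory: 98 @ $24.45 + 216 @ $24.85 + 365 @ $23.90 = $16,487.20
Check: goods available $30,688.40 = COGS $14,201.20 + ending $16,487.20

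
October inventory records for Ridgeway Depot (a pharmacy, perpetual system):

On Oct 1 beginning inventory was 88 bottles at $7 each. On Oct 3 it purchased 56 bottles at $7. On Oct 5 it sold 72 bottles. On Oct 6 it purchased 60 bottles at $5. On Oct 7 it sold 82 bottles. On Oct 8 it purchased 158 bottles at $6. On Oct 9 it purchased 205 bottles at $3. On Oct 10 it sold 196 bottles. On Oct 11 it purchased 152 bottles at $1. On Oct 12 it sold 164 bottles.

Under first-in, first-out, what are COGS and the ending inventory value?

COGS = $2,712; ending inventory = $311

Oct 5, 72 sold [FIFO — oldest first]: 72 @ $7 = $504
Oct 7, 82 sold [FIFO — oldest first]: 16 @ $7 + 56 @ $7 + 10 @ $5 = $554
Oct 10, 196 sold [FIFO — oldest first]: 50 @ $5 + 146 @ $6 = $1,126
Oct 12, 164 sold [FIFO — oldest first]: 12 @ $6 + 152 @ $3 = $528
Total COGS = $504 + $554 + $1,126 + $528 = $2,712
Ending inventory: 53 @ $3 + 152 @ $1 = $311
Check: goods available $3,023 = COGS $2,712 + ending $311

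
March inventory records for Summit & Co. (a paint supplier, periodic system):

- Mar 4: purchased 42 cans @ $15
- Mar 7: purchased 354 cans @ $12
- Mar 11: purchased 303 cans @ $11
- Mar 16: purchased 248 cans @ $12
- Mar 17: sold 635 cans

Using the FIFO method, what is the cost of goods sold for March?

Mar 17, 635 sold [FIFO — oldest first]: 42 @ $15 + 354 @ $12 + 239 @ $11 = $7,507
Ending inventory: 64 @ $11 + 248 @ $12 = $3,680
Check: goods available $11,187 = COGS $7,507 + ending $3,680

COGS = $7,507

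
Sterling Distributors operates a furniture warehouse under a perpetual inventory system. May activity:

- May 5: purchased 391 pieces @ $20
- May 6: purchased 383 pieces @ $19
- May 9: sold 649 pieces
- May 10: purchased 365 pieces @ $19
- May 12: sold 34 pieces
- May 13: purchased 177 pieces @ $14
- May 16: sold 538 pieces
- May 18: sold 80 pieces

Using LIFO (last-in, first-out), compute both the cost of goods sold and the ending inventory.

May 9, 649 sold [LIFO — newest first]: 383 @ $19 + 266 @ $20 = $12,597
May 12, 34 sold [LIFO — newest first]: 34 @ $19 = $646
May 16, 538 sold [LIFO — newest first]: 177 @ $14 + 331 @ $19 + 30 @ $20 = $9,367
May 18, 80 sold [LIFO — newest first]: 80 @ $20 = $1,600
Total COGS = $12,597 + $646 + $9,367 + $1,600 = $24,210
Ending inventory: 15 @ $20 = $300

COGS = $24,210; ending inventory = $300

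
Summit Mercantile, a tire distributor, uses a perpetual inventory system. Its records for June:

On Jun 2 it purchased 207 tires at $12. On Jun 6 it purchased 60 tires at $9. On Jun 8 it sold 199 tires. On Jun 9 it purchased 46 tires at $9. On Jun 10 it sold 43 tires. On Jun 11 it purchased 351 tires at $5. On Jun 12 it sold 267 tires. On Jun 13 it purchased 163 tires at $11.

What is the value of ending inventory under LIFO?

Ending inventory = $3,056

Jun 8, 199 sold [LIFO — newest first]: 60 @ $9 + 139 @ $12 = $2,208
Jun 10, 43 sold [LIFO — newest first]: 43 @ $9 = $387
Jun 12, 267 sold [LIFO — newest first]: 267 @ $5 = $1,335
Total COGS = $2,208 + $387 + $1,335 = $3,930
Ending inventory: 68 @ $12 + 3 @ $9 + 84 @ $5 + 163 @ $11 = $3,056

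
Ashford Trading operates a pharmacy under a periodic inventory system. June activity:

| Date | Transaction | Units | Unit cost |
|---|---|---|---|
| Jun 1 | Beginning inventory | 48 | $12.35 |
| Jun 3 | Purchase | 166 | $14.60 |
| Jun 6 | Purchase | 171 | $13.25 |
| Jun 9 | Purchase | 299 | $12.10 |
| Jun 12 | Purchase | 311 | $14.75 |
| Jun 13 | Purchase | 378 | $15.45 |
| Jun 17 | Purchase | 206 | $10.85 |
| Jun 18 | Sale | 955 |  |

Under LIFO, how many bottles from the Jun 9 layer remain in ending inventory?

239

Jun 18, 955 sold [LIFO — newest first]: 206 @ $10.85 + 378 @ $15.45 + 311 @ $14.75 + 60 @ $12.10 = $13,388.45
Ending inventory: 48 @ $12.35 + 166 @ $14.60 + 171 @ $13.25 + 239 @ $12.10 = $8,174.05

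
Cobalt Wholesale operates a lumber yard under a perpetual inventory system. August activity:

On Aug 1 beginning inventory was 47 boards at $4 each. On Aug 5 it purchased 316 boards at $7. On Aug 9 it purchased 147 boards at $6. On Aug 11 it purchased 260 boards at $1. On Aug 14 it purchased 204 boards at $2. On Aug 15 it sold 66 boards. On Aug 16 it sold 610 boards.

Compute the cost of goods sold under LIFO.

COGS = $2,005

Aug 15, 66 sold [LIFO — newest first]: 66 @ $2 = $132
Aug 16, 610 sold [LIFO — newest first]: 138 @ $2 + 260 @ $1 + 147 @ $6 + 65 @ $7 = $1,873
Total COGS = $132 + $1,873 = $2,005
Ending inventory: 47 @ $4 + 251 @ $7 = $1,945
Check: goods available $3,950 = COGS $2,005 + ending $1,945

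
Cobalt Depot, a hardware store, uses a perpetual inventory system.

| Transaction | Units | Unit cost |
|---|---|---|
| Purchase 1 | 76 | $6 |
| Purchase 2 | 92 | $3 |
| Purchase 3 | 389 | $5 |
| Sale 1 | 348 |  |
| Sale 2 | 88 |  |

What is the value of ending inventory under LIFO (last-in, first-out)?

Sale 1 (348) [LIFO — newest first]: 348 @ $5 = $1,740
Sale 2 (88) [LIFO — newest first]: 41 @ $5 + 47 @ $3 = $346
Total COGS = $1,740 + $346 = $2,086
Ending inventory: 76 @ $6 + 45 @ $3 = $591
Check: goods available $2,677 = COGS $2,086 + ending $591

Ending inventory = $591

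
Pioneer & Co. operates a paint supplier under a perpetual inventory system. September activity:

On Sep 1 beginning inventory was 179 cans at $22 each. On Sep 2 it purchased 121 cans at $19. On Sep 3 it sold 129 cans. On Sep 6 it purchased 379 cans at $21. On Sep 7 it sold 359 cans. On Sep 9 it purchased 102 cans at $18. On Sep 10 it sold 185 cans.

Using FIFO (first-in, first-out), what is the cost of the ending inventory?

Ending inventory = $1,962

Sep 3, 129 sold [FIFO — oldest first]: 129 @ $22 = $2,838
Sep 7, 359 sold [FIFO — oldest first]: 50 @ $22 + 121 @ $19 + 188 @ $21 = $7,347
Sep 10, 185 sold [FIFO — oldest first]: 185 @ $21 = $3,885
Total COGS = $2,838 + $7,347 + $3,885 = $14,070
Ending inventory: 6 @ $21 + 102 @ $18 = $1,962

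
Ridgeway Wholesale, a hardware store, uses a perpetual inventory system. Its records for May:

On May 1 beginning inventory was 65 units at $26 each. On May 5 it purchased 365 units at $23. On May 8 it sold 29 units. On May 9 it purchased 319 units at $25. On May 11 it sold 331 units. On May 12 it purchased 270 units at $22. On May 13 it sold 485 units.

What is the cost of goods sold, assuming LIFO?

May 8, 29 sold [LIFO — newest first]: 29 @ $23 = $667
May 11, 331 sold [LIFO — newest first]: 319 @ $25 + 12 @ $23 = $8,251
May 13, 485 sold [LIFO — newest first]: 270 @ $22 + 215 @ $23 = $10,885
Total COGS = $667 + $8,251 + $10,885 = $19,803
Ending inventory: 65 @ $26 + 109 @ $23 = $4,197
Check: goods available $24,000 = COGS $19,803 + ending $4,197

COGS = $19,803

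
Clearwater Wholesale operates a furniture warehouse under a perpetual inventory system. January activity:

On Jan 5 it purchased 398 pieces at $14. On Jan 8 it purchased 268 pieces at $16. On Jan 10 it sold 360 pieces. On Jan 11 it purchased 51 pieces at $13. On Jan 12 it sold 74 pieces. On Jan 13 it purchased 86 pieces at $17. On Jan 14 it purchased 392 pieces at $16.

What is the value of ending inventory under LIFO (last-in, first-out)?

Ending inventory = $11,696

Jan 10, 360 sold [LIFO — newest first]: 268 @ $16 + 92 @ $14 = $5,576
Jan 12, 74 sold [LIFO — newest first]: 51 @ $13 + 23 @ $14 = $985
Total COGS = $5,576 + $985 = $6,561
Ending inventory: 283 @ $14 + 86 @ $17 + 392 @ $16 = $11,696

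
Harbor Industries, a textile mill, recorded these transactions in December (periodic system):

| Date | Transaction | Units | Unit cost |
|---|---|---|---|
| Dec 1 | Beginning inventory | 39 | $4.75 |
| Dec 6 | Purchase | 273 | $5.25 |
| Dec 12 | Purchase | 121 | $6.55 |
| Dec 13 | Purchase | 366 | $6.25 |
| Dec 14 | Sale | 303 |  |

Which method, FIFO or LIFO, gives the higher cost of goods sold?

LIFO

FIFO COGS: 39 @ $4.75 + 264 @ $5.25 = $1,571.25
LIFO COGS: 303 @ $6.25 = $1,893.75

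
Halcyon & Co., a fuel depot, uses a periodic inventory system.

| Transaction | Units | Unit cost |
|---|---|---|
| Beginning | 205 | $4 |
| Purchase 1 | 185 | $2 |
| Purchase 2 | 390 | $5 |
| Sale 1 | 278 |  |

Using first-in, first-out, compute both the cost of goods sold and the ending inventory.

COGS = $966; ending inventory = $2,174

Sale 1 (278) [FIFO — oldest first]: 205 @ $4 + 73 @ $2 = $966
Ending inventory: 112 @ $2 + 390 @ $5 = $2,174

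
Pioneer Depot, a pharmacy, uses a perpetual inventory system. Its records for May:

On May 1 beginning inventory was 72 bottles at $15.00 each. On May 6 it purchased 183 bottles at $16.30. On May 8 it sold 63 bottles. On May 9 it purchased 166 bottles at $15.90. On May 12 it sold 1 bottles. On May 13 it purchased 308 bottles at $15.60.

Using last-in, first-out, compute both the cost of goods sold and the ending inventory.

May 8, 63 sold [LIFO — newest first]: 63 @ $16.30 = $1,026.90
May 12, 1 sold [LIFO — newest first]: 1 @ $15.90 = $15.90
Total COGS = $1,026.90 + $15.90 = $1,042.80
Ending inventory: 72 @ $15.00 + 120 @ $16.30 + 165 @ $15.90 + 308 @ $15.60 = $10,464.30

COGS = $1,042.80; ending inventory = $10,464.30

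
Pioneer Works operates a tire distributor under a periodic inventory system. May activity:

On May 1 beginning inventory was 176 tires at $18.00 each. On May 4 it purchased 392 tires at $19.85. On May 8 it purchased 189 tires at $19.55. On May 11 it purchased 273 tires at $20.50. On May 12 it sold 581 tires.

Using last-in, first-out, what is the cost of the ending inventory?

May 12, 581 sold [LIFO — newest first]: 273 @ $20.50 + 189 @ $19.55 + 119 @ $19.85 = $11,653.60
Ending inventory: 176 @ $18.00 + 273 @ $19.85 = $8,587.05
Check: goods available $20,240.65 = COGS $11,653.60 + ending $8,587.05

Ending inventory = $8,587.05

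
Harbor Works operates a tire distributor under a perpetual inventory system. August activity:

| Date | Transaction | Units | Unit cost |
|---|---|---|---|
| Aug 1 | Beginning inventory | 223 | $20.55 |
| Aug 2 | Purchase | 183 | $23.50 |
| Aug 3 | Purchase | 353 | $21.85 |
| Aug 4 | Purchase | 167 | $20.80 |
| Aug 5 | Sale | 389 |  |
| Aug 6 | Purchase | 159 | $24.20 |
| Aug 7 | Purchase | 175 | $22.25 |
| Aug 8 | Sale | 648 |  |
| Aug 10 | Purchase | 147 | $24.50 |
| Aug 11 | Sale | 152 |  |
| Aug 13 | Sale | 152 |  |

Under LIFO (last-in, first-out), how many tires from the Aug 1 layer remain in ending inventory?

Aug 5, 389 sold [LIFO — newest first]: 167 @ $20.80 + 222 @ $21.85 = $8,324.30
Aug 8, 648 sold [LIFO — newest first]: 175 @ $22.25 + 159 @ $24.20 + 131 @ $21.85 + 183 @ $23.50 = $14,904.40
Aug 11, 152 sold [LIFO — newest first]: 147 @ $24.50 + 5 @ $20.55 = $3,704.25
Aug 13, 152 sold [LIFO — newest first]: 152 @ $20.55 = $3,123.60
Total COGS = $8,324.30 + $14,904.40 + $3,704.25 + $3,123.60 = $30,056.55
Ending inventory: 66 @ $20.55 = $1,356.30

66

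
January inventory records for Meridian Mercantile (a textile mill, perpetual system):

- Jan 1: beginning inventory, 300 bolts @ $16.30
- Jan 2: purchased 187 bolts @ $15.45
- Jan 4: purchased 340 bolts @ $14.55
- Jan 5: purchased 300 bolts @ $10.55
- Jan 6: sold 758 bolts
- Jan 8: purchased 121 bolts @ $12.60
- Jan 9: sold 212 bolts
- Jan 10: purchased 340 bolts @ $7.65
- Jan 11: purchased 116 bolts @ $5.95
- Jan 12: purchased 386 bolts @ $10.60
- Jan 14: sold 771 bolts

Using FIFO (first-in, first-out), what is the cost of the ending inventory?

Jan 6, 758 sold [FIFO — oldest first]: 300 @ $16.30 + 187 @ $15.45 + 271 @ $14.55 = $11,722.20
Jan 9, 212 sold [FIFO — oldest first]: 69 @ $14.55 + 143 @ $10.55 = $2,512.60
Jan 14, 771 sold [FIFO — oldest first]: 157 @ $10.55 + 121 @ $12.60 + 340 @ $7.65 + 116 @ $5.95 + 37 @ $10.60 = $6,864.35
Total COGS = $11,722.20 + $2,512.60 + $6,864.35 = $21,099.15
Ending inventory: 349 @ $10.60 = $3,699.40

Ending inventory = $3,699.40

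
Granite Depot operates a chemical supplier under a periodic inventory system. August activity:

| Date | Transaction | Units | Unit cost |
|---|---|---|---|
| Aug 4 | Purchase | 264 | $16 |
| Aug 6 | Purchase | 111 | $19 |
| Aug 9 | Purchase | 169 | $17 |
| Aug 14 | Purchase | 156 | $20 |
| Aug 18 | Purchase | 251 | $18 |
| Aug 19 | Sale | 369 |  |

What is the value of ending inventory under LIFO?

Ending inventory = $9,966

Aug 19, 369 sold [LIFO — newest first]: 251 @ $18 + 118 @ $20 = $6,878
Ending inventory: 264 @ $16 + 111 @ $19 + 169 @ $17 + 38 @ $20 = $9,966
Check: goods available $16,844 = COGS $6,878 + ending $9,966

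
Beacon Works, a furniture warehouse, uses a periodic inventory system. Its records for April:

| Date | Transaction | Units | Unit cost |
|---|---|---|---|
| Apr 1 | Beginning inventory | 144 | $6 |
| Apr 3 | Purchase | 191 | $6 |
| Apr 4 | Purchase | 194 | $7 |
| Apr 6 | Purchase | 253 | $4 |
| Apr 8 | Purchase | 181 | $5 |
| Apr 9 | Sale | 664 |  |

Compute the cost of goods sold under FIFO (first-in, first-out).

COGS = $3,908

Apr 9, 664 sold [FIFO — oldest first]: 144 @ $6 + 191 @ $6 + 194 @ $7 + 135 @ $4 = $3,908
Ending inventory: 118 @ $4 + 181 @ $5 = $1,377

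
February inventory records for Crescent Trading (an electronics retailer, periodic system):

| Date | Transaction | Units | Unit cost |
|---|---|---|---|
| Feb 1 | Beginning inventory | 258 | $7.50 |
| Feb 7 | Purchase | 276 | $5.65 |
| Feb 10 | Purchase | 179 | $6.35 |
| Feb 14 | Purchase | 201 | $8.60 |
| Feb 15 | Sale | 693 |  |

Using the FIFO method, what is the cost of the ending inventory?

Feb 15, 693 sold [FIFO — oldest first]: 258 @ $7.50 + 276 @ $5.65 + 159 @ $6.35 = $4,504.05
Ending inventory: 20 @ $6.35 + 201 @ $8.60 = $1,855.60

Ending inventory = $1,855.60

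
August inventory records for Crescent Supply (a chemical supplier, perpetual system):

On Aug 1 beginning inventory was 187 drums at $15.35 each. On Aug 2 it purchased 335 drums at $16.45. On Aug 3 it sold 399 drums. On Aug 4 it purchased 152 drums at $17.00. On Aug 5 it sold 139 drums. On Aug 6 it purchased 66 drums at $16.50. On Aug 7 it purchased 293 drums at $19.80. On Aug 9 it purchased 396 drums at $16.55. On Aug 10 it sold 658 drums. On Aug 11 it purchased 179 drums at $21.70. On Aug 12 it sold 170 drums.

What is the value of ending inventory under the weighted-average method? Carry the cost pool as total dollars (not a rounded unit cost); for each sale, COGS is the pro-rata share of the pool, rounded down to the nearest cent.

After Aug 1: 187 on hand, pool $2,870.45 (≈ $15.3500 each)
After Aug 2: 522 on hand, pool $8,381.20 (≈ $16.0559 each)
Aug 3, sell 399: 399/522 × $8,381.20 → $6,406.31
After Aug 4: 275 on hand, pool $4,558.89 (≈ $16.5778 each)
Aug 5, sell 139: 139/275 × $4,558.89 → $2,304.31
After Aug 6: 202 on hand, pool $3,343.58 (≈ $16.5524 each)
After Aug 7: 495 on hand, pool $9,144.98 (≈ $18.4747 each)
After Aug 9: 891 on hand, pool $15,698.78 (≈ $17.6193 each)
Aug 10, sell 658: 658/891 × $15,698.78 → $11,593.48
After Aug 11: 412 on hand, pool $7,989.60 (≈ $19.3922 each)
Aug 12, sell 170: 170/412 × $7,989.60 → $3,296.67
Total COGS = $6,406.31 + $2,304.31 + $11,593.48 + $3,296.67 = $23,600.77
Ending inventory (cost pool remaining) = $4,692.93

Ending inventory = $4,692.93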